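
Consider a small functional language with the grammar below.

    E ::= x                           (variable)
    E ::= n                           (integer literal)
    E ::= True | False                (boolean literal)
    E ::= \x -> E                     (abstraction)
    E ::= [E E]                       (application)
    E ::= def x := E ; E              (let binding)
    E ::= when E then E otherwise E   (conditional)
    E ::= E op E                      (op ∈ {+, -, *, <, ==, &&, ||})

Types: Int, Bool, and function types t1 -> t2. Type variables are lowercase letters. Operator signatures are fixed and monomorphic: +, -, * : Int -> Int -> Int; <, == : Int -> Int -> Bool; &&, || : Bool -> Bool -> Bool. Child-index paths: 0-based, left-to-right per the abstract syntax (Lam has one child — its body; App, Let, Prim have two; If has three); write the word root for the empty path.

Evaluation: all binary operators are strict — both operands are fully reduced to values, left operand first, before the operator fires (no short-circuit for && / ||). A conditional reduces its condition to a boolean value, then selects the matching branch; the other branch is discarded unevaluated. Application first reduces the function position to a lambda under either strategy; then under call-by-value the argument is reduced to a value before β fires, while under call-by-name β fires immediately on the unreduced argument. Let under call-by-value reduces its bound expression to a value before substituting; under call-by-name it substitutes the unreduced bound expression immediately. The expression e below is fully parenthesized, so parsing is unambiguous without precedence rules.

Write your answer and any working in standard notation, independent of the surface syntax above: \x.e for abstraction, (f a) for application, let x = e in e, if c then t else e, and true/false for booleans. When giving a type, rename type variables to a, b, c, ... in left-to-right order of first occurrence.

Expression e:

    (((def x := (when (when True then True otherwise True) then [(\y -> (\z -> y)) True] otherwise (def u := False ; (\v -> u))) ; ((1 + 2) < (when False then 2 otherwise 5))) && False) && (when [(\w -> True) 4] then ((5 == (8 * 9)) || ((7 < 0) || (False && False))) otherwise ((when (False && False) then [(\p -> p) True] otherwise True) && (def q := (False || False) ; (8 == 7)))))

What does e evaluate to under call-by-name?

Answer: false

Trace:
step 0: (((let x = (if (if true then true else true) then ((\y.(\z.y)) true) else (let u = false in (\v.u))) in ((1 + 2) < (if false then 2 else 5))) && false) && (if ((\w.true) 4) then ((5 == (8 * 9)) || ((7 < 0) || (false && false))) else ((if (false && false) then ((\p.p) true) else true) && (let q = (false || false) in (8 == 7)))))
step 1: [let@0.0] ((((1 + 2) < (if false then 2 else 5)) && false) && (if ((\w.true) 4) then ((5 == (8 * 9)) || ((7 < 0) || (false && false))) else ((if (false && false) then ((\p.p) true) else true) && (let q = (false || false) in (8 == 7)))))
step 2: [delta@0.0.0] (((3 < (if false then 2 else 5)) && false) && (if ((\w.true) 4) then ((5 == (8 * 9)) || ((7 < 0) || (false && false))) else ((if (false && false) then ((\p.p) true) else true) && (let q = (false || false) in (8 == 7)))))
step 3: [if@0.0.1] (((3 < 5) && false) && (if ((\w.true) 4) then ((5 == (8 * 9)) || ((7 < 0) || (false && false))) else ((if (false && false) then ((\p.p) true) else true) && (let q = (false || false) in (8 == 7)))))
step 4: [delta@0.0] ((true && false) && (if ((\w.true) 4) then ((5 == (8 * 9)) || ((7 < 0) || (false && false))) else ((if (false && false) then ((\p.p) true) else true) && (let q = (false || false) in (8 == 7)))))
step 5: [delta@0] (false && (if ((\w.true) 4) then ((5 == (8 * 9)) || ((7 < 0) || (false && false))) else ((if (false && false) then ((\p.p) true) else true) && (let q = (false || false) in (8 == 7)))))
step 6: [beta@1.0] (false && (if true then ((5 == (8 * 9)) || ((7 < 0) || (false && false))) else ((if (false && false) then ((\p.p) true) else true) && (let q = (false || false) in (8 == 7)))))
step 7: [if@1] (false && ((5 == (8 * 9)) || ((7 < 0) || (false && false))))
step 8: [delta@1.0.1] (false && ((5 == 72) || ((7 < 0) || (false && false))))
step 9: [delta@1.0] (false && (false || ((7 < 0) || (false && false))))
step 10: [delta@1.1.0] (false && (false || (false || (false && false))))
step 11: [delta@1.1.1] (false && (false || (false || false)))
step 12: [delta@1.1] (false && (false || false))
step 13: [delta@1] (false && false)
step 14: [delta@root] false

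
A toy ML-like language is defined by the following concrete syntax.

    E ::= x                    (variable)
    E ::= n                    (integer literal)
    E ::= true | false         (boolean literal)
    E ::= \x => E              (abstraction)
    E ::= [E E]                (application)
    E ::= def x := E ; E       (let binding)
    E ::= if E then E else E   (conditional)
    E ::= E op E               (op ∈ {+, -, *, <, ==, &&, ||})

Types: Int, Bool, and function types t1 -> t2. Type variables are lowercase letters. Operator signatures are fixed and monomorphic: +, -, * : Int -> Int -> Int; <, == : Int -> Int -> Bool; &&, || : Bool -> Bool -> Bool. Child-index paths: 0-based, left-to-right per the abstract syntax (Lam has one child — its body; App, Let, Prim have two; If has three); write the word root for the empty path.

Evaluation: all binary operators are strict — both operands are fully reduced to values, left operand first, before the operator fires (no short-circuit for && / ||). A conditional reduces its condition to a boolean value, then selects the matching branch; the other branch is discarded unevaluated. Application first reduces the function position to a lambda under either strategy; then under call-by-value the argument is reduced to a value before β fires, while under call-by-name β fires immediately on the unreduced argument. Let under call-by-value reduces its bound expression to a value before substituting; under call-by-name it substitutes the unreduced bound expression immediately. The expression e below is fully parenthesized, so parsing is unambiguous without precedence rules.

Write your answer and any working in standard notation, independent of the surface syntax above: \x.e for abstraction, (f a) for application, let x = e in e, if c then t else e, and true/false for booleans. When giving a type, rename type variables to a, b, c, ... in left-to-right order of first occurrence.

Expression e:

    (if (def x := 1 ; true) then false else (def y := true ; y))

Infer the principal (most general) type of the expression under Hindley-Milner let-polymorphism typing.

Working:
let x : Int
  unify Bool ~ Bool
let y : Bool
y : Bool
  unify Bool ~ Bool

Answer: Bool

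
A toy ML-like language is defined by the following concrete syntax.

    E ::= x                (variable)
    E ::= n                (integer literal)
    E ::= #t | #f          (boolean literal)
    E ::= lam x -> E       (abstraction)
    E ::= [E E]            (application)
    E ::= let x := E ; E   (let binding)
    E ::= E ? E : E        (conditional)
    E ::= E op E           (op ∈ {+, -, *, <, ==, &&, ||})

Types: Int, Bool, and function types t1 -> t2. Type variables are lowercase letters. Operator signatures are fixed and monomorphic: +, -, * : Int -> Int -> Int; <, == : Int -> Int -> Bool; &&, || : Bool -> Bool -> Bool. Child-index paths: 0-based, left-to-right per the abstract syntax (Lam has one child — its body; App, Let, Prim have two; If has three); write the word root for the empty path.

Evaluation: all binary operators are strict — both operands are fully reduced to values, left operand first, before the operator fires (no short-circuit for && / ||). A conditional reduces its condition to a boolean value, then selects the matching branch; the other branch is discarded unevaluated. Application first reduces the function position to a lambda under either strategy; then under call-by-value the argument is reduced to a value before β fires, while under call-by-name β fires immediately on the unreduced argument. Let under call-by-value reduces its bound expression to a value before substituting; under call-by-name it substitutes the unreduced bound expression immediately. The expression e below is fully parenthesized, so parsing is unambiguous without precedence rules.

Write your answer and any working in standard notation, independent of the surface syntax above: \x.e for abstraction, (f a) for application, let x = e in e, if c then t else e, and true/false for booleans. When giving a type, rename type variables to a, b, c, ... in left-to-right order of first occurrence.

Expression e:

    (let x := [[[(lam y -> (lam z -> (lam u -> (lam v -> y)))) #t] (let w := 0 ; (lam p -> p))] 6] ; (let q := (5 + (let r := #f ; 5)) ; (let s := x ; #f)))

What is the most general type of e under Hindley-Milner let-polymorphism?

Derivation:
y : a
\v._ : d -> a
\u._ : c -> d -> a
\z._ : b -> c -> d -> a
\y._ : a -> b -> c -> d -> a
  unify a -> b -> c -> d -> a ~ Bool -> e
  unify a ~ Bool
  unify b -> c -> d -> Bool ~ e
_ _ : b -> c -> d -> Bool
let w : Int
p : f
\p._ : f -> f
  unify b -> c -> d -> Bool ~ (f -> f) -> g
  unify b ~ f -> f
  unify c -> d -> Bool ~ g
_ _ : c -> d -> Bool
  unify c -> d -> Bool ~ Int -> h
  unify c ~ Int
  unify d -> Bool ~ h
_ _ : d -> Bool
let x : forall. d -> Bool
  unify Int ~ Int
let r : Bool
  unify Int ~ Int
let q : Int
x : i -> Bool
let s : forall. i -> Bool

Answer: Bool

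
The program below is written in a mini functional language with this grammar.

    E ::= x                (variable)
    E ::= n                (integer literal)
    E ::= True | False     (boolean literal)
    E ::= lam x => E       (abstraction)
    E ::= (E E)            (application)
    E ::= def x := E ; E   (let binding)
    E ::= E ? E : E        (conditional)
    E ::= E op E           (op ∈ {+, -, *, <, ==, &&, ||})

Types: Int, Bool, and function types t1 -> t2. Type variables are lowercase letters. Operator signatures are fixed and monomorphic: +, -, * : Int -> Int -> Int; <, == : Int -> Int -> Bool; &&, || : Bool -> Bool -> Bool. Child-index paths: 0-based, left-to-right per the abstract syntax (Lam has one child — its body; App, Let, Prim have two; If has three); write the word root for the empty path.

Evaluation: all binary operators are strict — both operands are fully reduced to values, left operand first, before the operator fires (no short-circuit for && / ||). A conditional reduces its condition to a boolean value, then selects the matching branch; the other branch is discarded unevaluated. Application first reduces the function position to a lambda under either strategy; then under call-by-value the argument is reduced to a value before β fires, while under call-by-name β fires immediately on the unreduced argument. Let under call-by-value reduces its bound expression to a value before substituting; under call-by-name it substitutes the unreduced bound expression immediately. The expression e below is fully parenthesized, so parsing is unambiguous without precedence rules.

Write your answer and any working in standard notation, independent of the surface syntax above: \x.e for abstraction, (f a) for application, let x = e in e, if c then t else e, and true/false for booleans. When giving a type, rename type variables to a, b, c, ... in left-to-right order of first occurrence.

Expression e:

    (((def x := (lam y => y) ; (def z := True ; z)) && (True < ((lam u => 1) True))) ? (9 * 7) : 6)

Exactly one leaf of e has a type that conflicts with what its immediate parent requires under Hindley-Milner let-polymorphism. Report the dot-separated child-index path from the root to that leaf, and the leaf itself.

Trace:
y : a
\y._ : a -> a
let x : forall. a -> a
let z : Bool
z : Bool
  unify Bool ~ Bool
  unify Bool ~ Int
  FAIL: mismatch Bool ~ Int

Answer: 0.1.0 : true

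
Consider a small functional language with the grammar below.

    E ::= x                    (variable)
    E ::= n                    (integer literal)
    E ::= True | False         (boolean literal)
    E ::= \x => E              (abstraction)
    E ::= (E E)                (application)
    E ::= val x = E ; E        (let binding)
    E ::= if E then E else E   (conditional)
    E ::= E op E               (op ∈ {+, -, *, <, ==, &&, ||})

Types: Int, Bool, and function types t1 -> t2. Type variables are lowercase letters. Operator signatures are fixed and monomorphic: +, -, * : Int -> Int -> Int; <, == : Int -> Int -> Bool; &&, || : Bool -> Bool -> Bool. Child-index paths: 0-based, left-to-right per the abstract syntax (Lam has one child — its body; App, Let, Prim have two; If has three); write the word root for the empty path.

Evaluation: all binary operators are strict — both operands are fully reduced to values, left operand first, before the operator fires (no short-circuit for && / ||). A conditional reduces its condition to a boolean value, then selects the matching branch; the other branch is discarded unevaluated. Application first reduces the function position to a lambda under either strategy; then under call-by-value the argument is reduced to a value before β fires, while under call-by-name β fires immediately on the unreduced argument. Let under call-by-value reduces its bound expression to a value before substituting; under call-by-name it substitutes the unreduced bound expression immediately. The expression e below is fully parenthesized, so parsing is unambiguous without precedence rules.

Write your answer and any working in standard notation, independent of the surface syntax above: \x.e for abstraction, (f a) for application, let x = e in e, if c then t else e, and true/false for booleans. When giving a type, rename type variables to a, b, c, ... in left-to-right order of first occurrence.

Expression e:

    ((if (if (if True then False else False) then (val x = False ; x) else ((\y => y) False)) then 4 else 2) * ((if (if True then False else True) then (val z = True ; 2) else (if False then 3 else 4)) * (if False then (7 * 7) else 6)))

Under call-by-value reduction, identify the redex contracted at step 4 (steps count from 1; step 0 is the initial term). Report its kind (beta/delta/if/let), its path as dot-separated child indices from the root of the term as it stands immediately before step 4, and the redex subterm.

Answer: if at 0 : (if false then 4 else 2)

Derivation:
step 0: ((if (if (if true then false else false) then (let x = false in x) else ((\y.y) false)) then 4 else 2) * ((if (if true then false else true) then (let z = true in 2) else (if false then 3 else 4)) * (if false then (7 * 7) else 6)))
step 1: [if@0.0.0] ((if (if false then (let x = false in x) else ((\y.y) false)) then 4 else 2) * ((if (if true then false else true) then (let z = true in 2) else (if false then 3 else 4)) * (if false then (7 * 7) else 6)))
step 2: [if@0.0] ((if ((\y.y) false) then 4 else 2) * ((if (if true then false else true) then (let z = true in 2) else (if false then 3 else 4)) * (if false then (7 * 7) else 6)))
step 3: [beta@0.0] ((if false then 4 else 2) * ((if (if true then false else true) then (let z = true in 2) else (if false then 3 else 4)) * (if false then (7 * 7) else 6)))
step 4: [if@0] (2 * ((if (if true then false else true) then (let z = true in 2) else (if false then 3 else 4)) * (if false then (7 * 7) else 6)))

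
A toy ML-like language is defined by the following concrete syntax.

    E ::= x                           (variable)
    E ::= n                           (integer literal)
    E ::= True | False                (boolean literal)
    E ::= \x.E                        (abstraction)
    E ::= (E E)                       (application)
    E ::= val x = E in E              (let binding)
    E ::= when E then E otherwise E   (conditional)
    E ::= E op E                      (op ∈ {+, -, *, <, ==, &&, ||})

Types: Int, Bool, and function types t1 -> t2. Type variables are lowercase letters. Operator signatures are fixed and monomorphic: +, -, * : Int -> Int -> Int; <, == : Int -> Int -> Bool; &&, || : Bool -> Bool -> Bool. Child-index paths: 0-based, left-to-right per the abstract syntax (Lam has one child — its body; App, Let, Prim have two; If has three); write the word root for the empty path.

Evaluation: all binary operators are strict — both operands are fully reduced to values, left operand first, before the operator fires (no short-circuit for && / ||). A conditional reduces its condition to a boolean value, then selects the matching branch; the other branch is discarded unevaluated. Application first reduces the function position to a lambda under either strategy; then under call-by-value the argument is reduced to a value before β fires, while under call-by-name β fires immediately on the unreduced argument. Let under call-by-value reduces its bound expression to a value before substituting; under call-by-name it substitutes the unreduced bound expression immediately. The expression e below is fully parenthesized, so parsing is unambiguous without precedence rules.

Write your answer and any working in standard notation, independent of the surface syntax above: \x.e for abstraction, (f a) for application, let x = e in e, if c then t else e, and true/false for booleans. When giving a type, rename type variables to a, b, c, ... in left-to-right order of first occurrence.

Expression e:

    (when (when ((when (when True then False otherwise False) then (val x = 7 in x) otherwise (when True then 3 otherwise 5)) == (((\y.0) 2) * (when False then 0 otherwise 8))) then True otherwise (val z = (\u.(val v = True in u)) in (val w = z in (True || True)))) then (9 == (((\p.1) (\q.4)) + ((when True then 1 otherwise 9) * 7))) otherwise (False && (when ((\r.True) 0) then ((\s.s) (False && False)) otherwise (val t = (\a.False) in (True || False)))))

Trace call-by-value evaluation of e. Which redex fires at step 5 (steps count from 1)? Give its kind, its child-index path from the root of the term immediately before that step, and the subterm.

Working:
step 0: (if (if ((if (if true then false else false) then (let x = 7 in x) else (if true then 3 else 5)) == (((\y.0) 2) * (if false then 0 else 8))) then true else (let z = (\u.(let v = true in u)) in (let w = z in (true || true)))) then (9 == (((\p.1) (\q.4)) + ((if true then 1 else 9) * 7))) else (false && (if ((\r.true) 0) then ((\s.s) (false && false)) else (let t = (\a.false) in (true || false)))))
step 1: [if@0.0.0.0] (if (if ((if false then (let x = 7 in x) else (if true then 3 else 5)) == (((\y.0) 2) * (if false then 0 else 8))) then true else (let z = (\u.(let v = true in u)) in (let w = z in (true || true)))) then (9 == (((\p.1) (\q.4)) + ((if true then 1 else 9) * 7))) else (false && (if ((\r.true) 0) then ((\s.s) (false && false)) else (let t = (\a.false) in (true || false)))))
step 2: [if@0.0.0] (if (if ((if true then 3 else 5) == (((\y.0) 2) * (if false then 0 else 8))) then true else (let z = (\u.(let v = true in u)) in (let w = z in (true || true)))) then (9 == (((\p.1) (\q.4)) + ((if true then 1 else 9) * 7))) else (false && (if ((\r.true) 0) then ((\s.s) (false && false)) else (let t = (\a.false) in (true || false)))))
step 3: [if@0.0.0] (if (if (3 == (((\y.0) 2) * (if false then 0 else 8))) then true else (let z = (\u.(let v = true in u)) in (let w = z in (true || true)))) then (9 == (((\p.1) (\q.4)) + ((if true then 1 else 9) * 7))) else (false && (if ((\r.true) 0) then ((\s.s) (false && false)) else (let t = (\a.false) in (true || false)))))
step 4: [beta@0.0.1.0] (if (if (3 == (0 * (if false then 0 else 8))) then true else (let z = (\u.(let v = true in u)) in (let w = z in (true || true)))) then (9 == (((\p.1) (\q.4)) + ((if true then 1 else 9) * 7))) else (false && (if ((\r.true) 0) then ((\s.s) (false && false)) else (let t = (\a.false) in (true || false)))))
step 5: [if@0.0.1.1] (if (if (3 == (0 * 8)) then true else (let z = (\u.(let v = true in u)) in (let w = z in (true || true)))) then (9 == (((\p.1) (\q.4)) + ((if true then 1 else 9) * 7))) else (false && (if ((\r.true) 0) then ((\s.s) (false && false)) else (let t = (\a.false) in (true || false)))))

Answer: if at 0.0.1.1 : (if false then 0 else 8)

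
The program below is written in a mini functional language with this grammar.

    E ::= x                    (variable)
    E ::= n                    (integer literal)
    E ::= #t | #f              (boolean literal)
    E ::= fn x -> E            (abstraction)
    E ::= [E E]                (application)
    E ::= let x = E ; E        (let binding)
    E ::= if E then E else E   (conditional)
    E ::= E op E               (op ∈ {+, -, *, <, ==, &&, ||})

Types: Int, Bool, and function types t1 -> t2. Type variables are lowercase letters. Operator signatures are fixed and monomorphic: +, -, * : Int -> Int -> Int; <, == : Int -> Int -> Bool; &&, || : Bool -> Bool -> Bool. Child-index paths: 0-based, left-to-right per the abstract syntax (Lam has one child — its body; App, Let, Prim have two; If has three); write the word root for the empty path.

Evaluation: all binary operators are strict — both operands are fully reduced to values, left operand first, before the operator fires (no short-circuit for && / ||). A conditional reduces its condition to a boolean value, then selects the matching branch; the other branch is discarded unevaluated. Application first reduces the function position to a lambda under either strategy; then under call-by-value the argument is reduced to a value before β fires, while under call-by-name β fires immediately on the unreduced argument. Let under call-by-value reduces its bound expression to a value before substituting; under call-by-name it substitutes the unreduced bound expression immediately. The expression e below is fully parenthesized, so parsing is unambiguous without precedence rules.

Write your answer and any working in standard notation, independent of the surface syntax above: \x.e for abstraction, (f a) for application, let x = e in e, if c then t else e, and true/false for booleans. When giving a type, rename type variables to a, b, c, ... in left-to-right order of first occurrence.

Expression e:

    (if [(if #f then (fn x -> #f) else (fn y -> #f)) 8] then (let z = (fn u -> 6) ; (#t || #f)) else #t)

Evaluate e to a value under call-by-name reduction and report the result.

Trace:
step 0: (if ((if false then (\x.false) else (\y.false)) 8) then (let z = (\u.6) in (true || false)) else true)
step 1: [if@0.0] (if ((\y.false) 8) then (let z = (\u.6) in (true || false)) else true)
step 2: [beta@0] (if false then (let z = (\u.6) in (true || false)) else true)
step 3: [if@root] true

Answer: true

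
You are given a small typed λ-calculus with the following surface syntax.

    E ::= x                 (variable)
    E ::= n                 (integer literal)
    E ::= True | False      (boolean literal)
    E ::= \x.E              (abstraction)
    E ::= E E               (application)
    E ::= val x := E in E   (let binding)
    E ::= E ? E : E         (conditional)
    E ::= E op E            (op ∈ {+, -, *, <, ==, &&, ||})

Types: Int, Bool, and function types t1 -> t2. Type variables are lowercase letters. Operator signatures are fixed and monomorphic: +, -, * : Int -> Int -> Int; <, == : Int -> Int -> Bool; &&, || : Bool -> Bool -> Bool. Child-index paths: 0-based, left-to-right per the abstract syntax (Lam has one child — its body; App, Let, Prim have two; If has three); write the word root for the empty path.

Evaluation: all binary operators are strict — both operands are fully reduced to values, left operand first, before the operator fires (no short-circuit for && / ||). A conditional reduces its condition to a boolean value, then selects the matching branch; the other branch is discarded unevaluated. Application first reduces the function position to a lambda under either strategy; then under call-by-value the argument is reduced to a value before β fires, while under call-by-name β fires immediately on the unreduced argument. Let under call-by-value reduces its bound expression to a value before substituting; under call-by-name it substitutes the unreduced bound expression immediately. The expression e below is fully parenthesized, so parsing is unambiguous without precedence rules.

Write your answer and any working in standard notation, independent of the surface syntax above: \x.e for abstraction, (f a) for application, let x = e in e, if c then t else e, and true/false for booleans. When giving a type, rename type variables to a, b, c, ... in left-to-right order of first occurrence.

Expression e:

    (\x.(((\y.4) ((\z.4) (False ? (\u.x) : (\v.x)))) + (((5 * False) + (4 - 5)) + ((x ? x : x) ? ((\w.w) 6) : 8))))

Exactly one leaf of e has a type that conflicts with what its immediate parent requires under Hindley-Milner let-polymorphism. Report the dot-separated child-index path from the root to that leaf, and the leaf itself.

Answer: 0.1.0.0.1 : false

Derivation:
\y._ : b -> Int
\z._ : c -> Int
  unify Bool ~ Bool
x : a
\u._ : d -> a
x : a
\v._ : e -> a
  unify d -> a ~ e -> a
  unify d ~ e
  unify a ~ a
  unify c -> Int ~ (e -> a) -> f
  unify c ~ e -> a
  unify Int ~ f
_ _ : Int
  unify b -> Int ~ Int -> g
  unify b ~ Int
  unify Int ~ g
_ _ : Int
  unify Int ~ Int
  unify Int ~ Int
  unify Bool ~ Int
  FAIL: mismatch Bool ~ Int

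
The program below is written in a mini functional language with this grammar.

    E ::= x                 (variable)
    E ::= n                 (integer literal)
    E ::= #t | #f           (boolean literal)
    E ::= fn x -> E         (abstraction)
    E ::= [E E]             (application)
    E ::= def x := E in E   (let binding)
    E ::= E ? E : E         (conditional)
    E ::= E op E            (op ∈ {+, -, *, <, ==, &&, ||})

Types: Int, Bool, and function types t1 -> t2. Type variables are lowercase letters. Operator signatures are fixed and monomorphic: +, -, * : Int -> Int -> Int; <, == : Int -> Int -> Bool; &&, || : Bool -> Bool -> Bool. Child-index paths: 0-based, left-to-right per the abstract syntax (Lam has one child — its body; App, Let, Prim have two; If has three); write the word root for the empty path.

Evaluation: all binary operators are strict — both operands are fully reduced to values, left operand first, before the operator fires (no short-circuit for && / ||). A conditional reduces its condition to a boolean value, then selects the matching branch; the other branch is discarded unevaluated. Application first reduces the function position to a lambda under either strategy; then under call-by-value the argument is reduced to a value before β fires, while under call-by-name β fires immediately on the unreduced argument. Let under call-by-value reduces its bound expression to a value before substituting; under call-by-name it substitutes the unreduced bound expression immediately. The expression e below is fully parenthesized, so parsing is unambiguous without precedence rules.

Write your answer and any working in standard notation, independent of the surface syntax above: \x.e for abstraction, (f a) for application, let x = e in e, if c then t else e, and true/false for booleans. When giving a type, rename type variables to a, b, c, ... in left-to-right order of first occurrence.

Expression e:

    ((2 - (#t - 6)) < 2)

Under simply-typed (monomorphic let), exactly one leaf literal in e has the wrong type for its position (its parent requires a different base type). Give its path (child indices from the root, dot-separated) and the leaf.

Trace:
  unify Int ~ Int
  unify Bool ~ Int
  FAIL: mismatch Bool ~ Int

Answer: 0.1.0 : true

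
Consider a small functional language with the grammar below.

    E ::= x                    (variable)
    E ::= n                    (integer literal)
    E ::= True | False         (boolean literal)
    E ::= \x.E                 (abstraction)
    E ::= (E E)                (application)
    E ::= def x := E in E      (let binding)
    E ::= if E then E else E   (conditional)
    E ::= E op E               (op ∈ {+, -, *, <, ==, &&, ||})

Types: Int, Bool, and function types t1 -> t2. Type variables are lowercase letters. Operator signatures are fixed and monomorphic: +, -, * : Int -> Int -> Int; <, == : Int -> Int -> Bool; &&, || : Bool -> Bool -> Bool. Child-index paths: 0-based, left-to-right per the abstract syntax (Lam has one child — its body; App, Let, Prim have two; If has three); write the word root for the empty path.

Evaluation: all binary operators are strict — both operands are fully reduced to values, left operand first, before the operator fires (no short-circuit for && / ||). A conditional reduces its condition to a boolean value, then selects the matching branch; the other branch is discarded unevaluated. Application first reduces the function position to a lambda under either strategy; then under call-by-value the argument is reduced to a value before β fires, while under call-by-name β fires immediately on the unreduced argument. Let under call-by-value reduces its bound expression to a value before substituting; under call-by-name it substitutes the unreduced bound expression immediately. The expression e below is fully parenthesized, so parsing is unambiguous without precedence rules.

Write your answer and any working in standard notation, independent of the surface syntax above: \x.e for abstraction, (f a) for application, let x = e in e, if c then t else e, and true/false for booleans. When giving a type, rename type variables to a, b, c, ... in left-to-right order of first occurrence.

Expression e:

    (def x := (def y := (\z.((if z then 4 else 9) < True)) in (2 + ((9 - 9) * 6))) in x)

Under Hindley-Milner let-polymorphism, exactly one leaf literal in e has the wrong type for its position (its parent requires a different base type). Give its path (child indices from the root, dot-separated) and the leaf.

Trace:
z : a
  unify a ~ Bool
  unify Int ~ Int
  unify Int ~ Int
  unify Bool ~ Int
  FAIL: mismatch Bool ~ Int

Answer: 0.0.0.1 : true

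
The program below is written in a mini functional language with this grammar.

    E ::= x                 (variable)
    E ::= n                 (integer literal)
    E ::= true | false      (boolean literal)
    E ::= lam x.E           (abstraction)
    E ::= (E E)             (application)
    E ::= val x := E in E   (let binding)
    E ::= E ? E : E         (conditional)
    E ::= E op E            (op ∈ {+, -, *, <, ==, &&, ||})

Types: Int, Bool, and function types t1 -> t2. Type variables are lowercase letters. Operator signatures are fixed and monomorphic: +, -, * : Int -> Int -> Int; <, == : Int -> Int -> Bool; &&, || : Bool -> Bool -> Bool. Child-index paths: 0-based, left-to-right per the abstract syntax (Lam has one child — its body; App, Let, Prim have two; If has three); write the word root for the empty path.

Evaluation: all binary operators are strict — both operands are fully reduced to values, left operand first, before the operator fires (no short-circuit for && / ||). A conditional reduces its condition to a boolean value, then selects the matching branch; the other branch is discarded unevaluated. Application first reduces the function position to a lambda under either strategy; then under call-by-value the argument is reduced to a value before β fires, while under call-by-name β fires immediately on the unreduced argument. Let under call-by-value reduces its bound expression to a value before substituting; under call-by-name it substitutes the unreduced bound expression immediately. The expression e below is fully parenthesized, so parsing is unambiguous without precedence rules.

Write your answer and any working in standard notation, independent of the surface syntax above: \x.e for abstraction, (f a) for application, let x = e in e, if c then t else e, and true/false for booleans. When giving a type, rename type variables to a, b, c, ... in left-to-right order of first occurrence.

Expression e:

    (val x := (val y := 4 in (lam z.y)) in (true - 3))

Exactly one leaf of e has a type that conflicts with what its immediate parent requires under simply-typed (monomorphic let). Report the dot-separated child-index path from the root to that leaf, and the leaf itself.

Derivation:
let y : Int
y : Int
\z._ : a -> Int
let x : a -> Int
  unify Bool ~ Int
  FAIL: mismatch Bool ~ Int

Answer: 1.0 : true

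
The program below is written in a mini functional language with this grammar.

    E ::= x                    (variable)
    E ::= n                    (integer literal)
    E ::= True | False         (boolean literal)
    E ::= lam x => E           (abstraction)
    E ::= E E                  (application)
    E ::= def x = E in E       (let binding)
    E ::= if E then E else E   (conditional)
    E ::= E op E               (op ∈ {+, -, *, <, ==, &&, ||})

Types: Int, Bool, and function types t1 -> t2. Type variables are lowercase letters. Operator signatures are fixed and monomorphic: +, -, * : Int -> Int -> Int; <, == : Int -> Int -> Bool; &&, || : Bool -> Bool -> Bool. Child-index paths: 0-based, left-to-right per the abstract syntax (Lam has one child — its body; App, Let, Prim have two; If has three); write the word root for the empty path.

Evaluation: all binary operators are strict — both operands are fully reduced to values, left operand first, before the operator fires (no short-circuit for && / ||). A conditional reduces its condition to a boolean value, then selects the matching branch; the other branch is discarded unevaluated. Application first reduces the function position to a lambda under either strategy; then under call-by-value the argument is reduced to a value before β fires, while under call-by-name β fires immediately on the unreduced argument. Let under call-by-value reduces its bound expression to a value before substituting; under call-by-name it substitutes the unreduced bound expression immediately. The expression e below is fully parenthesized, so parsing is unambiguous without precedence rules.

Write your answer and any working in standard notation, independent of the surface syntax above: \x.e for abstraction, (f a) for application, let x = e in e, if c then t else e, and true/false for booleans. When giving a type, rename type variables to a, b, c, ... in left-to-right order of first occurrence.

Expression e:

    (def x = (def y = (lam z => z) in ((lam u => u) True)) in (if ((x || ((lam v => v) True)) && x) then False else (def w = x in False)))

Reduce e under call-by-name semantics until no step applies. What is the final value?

Answer: false

Trace:
step 0: (let x = (let y = (\z.z) in ((\u.u) true)) in (if ((x || ((\v.v) true)) && x) then false else (let w = x in false)))
step 1: [let@root] (if (((let y = (\z.z) in ((\u.u) true)) || ((\v.v) true)) && (let y = (\z.z) in ((\u.u) true))) then false else (let w = (let y = (\z.z) in ((\u.u) true)) in false))
step 2: [let@0.0.0] (if ((((\u.u) true) || ((\v.v) true)) && (let y = (\z.z) in ((\u.u) true))) then false else (let w = (let y = (\z.z) in ((\u.u) true)) in false))
step 3: [beta@0.0.0] (if ((true || ((\v.v) true)) && (let y = (\z.z) in ((\u.u) true))) then false else (let w = (let y = (\z.z) in ((\u.u) true)) in false))
step 4: [beta@0.0.1] (if ((true || true) && (let y = (\z.z) in ((\u.u) true))) then false else (let w = (let y = (\z.z) in ((\u.u) true)) in false))
step 5: [delta@0.0] (if (true && (let y = (\z.z) in ((\u.u) true))) then false else (let w = (let y = (\z.z) in ((\u.u) true)) in false))
step 6: [let@0.1] (if (true && ((\u.u) true)) then false else (let w = (let y = (\z.z) in ((\u.u) true)) in false))
step 7: [beta@0.1] (if (true && true) then false else (let w = (let y = (\z.z) in ((\u.u) true)) in false))
step 8: [delta@0] (if true then false else (let w = (let y = (\z.z) in ((\u.u) true)) in false))
step 9: [if@root] false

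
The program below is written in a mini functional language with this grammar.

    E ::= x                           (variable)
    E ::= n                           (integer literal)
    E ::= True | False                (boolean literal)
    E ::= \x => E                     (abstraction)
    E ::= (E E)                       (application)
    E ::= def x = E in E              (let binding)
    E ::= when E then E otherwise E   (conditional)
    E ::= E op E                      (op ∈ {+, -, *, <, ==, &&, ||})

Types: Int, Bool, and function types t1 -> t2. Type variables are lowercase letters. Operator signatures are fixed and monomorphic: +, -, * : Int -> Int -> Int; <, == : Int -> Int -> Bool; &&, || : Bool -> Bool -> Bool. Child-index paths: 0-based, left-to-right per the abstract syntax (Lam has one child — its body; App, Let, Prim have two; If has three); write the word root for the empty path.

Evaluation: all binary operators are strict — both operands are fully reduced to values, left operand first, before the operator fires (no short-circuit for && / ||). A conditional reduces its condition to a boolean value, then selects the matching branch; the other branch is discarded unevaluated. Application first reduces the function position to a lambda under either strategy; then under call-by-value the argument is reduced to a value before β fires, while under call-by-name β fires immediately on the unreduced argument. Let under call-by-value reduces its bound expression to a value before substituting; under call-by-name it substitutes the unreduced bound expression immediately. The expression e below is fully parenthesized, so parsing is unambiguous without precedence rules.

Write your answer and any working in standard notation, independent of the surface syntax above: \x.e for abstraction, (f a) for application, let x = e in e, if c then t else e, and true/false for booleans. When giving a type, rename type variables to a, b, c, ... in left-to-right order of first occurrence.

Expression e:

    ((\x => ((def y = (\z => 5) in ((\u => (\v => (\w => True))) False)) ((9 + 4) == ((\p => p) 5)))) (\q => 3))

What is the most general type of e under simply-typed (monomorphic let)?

Answer: a -> Bool

Working:
\z._ : b -> Int
let y : b -> Int
\w._ : e -> Bool
\v._ : d -> e -> Bool
\u._ : c -> d -> e -> Bool
  unify c -> d -> e -> Bool ~ Bool -> f
  unify c ~ Bool
  unify d -> e -> Bool ~ f
_ _ : d -> e -> Bool
  unify Int ~ Int
  unify Int ~ Int
  unify Int ~ Int
p : g
\p._ : g -> g
  unify g -> g ~ Int -> h
  unify g ~ Int
  unify Int ~ h
_ _ : Int
  unify Int ~ Int
  unify d -> e -> Bool ~ Bool -> i
  unify d ~ Bool
  unify e -> Bool ~ i
_ _ : e -> Bool
\x._ : a -> e -> Bool
\q._ : j -> Int
  unify a -> e -> Bool ~ (j -> Int) -> k
  unify a ~ j -> Int
  unify e -> Bool ~ k
_ _ : e -> Bool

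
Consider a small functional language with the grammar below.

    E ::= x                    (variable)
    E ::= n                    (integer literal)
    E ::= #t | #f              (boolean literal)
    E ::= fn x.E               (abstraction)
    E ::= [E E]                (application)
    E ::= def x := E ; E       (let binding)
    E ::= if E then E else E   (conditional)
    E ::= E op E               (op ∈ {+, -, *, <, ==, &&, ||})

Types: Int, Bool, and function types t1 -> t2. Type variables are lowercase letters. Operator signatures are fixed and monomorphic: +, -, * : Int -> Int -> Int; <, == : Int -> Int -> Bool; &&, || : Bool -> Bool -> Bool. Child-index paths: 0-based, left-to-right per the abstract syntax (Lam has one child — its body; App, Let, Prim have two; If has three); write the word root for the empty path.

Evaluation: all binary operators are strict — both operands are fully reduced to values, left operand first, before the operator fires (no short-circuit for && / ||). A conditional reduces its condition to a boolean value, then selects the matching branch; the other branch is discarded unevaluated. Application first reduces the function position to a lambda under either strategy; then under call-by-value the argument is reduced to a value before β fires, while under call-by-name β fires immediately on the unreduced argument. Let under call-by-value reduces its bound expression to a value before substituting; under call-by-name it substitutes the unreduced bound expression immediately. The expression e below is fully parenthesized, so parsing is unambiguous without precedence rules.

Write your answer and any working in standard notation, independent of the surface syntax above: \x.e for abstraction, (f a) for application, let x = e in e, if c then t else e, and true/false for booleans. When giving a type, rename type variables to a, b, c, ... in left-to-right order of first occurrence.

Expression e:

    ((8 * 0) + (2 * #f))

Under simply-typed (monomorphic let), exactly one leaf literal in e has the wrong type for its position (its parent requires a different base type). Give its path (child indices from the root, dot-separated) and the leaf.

Derivation:
  unify Int ~ Int
  unify Int ~ Int
  unify Int ~ Int
  unify Int ~ Int
  unify Bool ~ Int
  FAIL: mismatch Bool ~ Int

Answer: 1.1 : false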